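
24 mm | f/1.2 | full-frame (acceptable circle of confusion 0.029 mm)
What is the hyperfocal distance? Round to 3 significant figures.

Hyperfocal distance H = f²/(N·c) + f = 24²/(1.2 × 0.029) + 24 = 576/0.0348 + 24 ≈ 16575.7 mm ≈ 16.6 m.

16.6 m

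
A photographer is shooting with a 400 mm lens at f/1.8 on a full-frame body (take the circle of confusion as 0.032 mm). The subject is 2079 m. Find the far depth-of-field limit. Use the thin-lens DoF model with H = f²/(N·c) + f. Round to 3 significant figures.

Hyperfocal distance H = f²/(N·c) + f = 400²/(1.8 × 0.032) + 400 = 160000/0.0576 + 400 ≈ 2778177.8 mm ≈ 2778 m.
Far limit Df = s·(H − f)/(H − s) = 2079000 × (2778177.8 − 400) / (2778177.8 − 2079000) = 2079000 × 2777777.8 / 699177.8 ≈ 8259702 mm ≈ 8260 m.

8260 m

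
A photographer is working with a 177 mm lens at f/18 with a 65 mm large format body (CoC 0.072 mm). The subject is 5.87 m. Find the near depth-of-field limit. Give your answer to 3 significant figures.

Hyperfocal distance H = f²/(N·c) + f = 177²/(18 × 0.072) + 177 = 31329/1.296 + 177 ≈ 24350.6 mm ≈ 24.35 m.
Near limit Dn = s·(H − f)/(H + s − 2f) = 5870 × (24350.6 − 177) / (24350.6 + 5870 − 2 × 177) = 5870 × 24173.6 / 29866.6 ≈ 4751.1 mm ≈ 4.75 m.

4.75 m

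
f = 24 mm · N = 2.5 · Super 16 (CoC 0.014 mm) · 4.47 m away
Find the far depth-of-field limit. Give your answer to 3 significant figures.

6.12 m

Hyperfocal distance H = f²/(N·c) + f = 24²/(2.5 × 0.014) + 24 = 576/0.035 + 24 ≈ 16481.1 mm ≈ 16.48 m.
Far limit Df = s·(H − f)/(H − s) = 4470 × (16481.1 − 24) / (16481.1 − 4470) = 4470 × 16457.1 / 12011.1 ≈ 6124.6 mm ≈ 6.12 m.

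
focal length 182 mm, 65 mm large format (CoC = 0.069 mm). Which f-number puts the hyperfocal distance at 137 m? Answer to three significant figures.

f/3.51

Rearrange H = f²/(N·c) + f for N: N = f² / ((H − f)·c).
N = 182² / ((137000 − 182) × 0.069) = 33124 / 9440 ≈ 3.51.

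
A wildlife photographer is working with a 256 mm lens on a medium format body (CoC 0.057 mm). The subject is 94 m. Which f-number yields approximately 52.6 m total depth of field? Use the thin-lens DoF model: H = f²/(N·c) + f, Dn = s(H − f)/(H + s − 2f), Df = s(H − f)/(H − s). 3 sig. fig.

f/3.20

Write h = H − f = f²/(N·c). The thin-lens limits are Dn = s·h/(h + (s−f)) and Df = s·h/(h − (s−f)), so DoF = Df − Dn = 2·s·(s−f)·h / (h² − (s−f)²).
That is a quadratic in h: DoF·h² − 2·s·(s−f)·h − DoF·(s−f)² = 0 ⇒ h = (s−f)·(s + √(s² + DoF²)) / DoF = 93744 × (94000 + √(94000² + 52600²)) / 52600 = 93744 × (94000 + 107716) / 52600 ≈ 359500 mm.
Then N = f²/(c·h) = 256² / (0.057 × 359500) = 65536 / 20491 ≈ 3.20.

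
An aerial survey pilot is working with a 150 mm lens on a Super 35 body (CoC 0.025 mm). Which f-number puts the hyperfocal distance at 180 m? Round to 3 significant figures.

f/5

Rearrange H = f²/(N·c) + f for N: N = f² / ((H − f)·c).
N = 150² / ((180000 − 150) × 0.025) = 22500 / 4496 ≈ 5.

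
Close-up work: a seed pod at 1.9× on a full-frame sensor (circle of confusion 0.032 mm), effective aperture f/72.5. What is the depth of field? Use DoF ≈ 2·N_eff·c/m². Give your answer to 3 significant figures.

1.29 mm

At magnification m, DoF ≈ 2·N_eff·c/m² = 2 × 72.5 × 0.032 / 1.9² = 4.64 / 3.61 ≈ 1.29 mm.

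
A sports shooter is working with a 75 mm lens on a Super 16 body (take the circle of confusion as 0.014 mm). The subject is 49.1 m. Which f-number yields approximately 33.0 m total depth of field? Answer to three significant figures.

Write h = H − f = f²/(N·c). The thin-lens limits are Dn = s·h/(h + (s−f)) and Df = s·h/(h − (s−f)), so DoF = Df − Dn = 2·s·(s−f)·h / (h² − (s−f)²).
That is a quadratic in h: DoF·h² − 2·s·(s−f)·h − DoF·(s−f)² = 0 ⇒ h = (s−f)·(s + √(s² + DoF²)) / DoF = 49025 × (49100 + √(49100² + 33000²)) / 33000 = 49025 × (49100 + 59159.2) / 33000 ≈ 160831 mm.
Then N = f²/(c·h) = 75² / (0.014 × 160831) = 5625 / 2251.6 ≈ 2.50.

f/2.50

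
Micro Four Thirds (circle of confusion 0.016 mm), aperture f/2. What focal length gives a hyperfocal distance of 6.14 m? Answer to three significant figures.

From H = f²/(N·c) + f, with f ≪ H: f ≈ √(H·N·c) = √(6140 × 2 × 0.016) = √196.48 ≈ 14.02 mm.
The +f correction barely moves this — solving exactly, f² + N·c·f − N·c·H = 0 ⇒ f = (−N·c + √((N·c)² + 4·N·c·H))/2 = (−0.032 + √785.92)/2 ≈ 14.001 mm, so f ≈ 14.0 mm.

14.0 mm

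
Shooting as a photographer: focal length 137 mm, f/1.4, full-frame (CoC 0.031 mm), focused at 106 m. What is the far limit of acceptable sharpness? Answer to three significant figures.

140 m

Hyperfocal distance H = f²/(N·c) + f = 137²/(1.4 × 0.031) + 137 = 18769/0.0434 + 137 ≈ 432602.4 mm ≈ 432.6 m.
Far limit Df = s·(H − f)/(H − s) = 106000 × (432602.4 − 137) / (432602.4 − 106000) = 106000 × 432465.4 / 326602.4 ≈ 140358 mm ≈ 140 m.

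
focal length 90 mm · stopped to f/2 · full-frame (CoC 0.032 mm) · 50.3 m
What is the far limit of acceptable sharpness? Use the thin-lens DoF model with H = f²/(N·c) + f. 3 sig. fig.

Hyperfocal distance H = f²/(N·c) + f = 90²/(2 × 0.032) + 90 = 8100/0.064 + 90 ≈ 126652.5 mm ≈ 126.7 m.
Far limit Df = s·(H − f)/(H − s) = 50300 × (126652.5 − 90) / (126652.5 − 50300) = 50300 × 126562.5 / 76352.5 ≈ 83378 mm ≈ 83.4 m.

83.4 m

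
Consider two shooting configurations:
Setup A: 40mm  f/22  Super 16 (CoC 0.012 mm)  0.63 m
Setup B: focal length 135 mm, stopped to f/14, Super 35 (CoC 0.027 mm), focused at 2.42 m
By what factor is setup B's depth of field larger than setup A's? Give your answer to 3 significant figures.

Setup A: H = 40²/(22×0.012) + 40 ≈ 6100.6 mm; DoF = Df − Dn = 697.94 − 574.11 ≈ 123.83 mm.
Setup B: H = 135²/(14×0.027) + 135 ≈ 48349.3 mm; DoF = Df − Dn = 2540.40 − 2310.50 ≈ 229.90 mm.
Ratio = 229.90 / 123.83 ≈ 1.86.

1.86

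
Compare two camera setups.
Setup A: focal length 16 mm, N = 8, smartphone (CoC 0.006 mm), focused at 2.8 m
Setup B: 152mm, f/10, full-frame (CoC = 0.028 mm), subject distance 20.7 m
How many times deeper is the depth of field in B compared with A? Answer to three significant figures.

Setup A: H = 16²/(8×0.006) + 16 ≈ 5349.3 mm; DoF = Df − Dn = 5857.7 − 1839.7 ≈ 4018.0 mm.
Setup B: H = 152²/(10×0.028) + 152 ≈ 82666.3 mm; DoF = Df − Dn = 27564 − 16573 ≈ 10991 mm.
Ratio = 10991 / 4018.0 ≈ 2.74.

2.74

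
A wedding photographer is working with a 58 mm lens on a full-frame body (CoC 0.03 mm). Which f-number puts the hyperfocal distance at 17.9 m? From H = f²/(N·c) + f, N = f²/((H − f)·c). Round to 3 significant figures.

f/6.28

Rearrange H = f²/(N·c) + f for N: N = f² / ((H − f)·c).
N = 58² / ((17900 − 58) × 0.03) = 3364 / 535.3 ≈ 6.28.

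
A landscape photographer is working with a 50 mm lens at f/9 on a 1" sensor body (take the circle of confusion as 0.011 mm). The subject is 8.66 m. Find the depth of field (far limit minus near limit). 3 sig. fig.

Hyperfocal distance H = f²/(N·c) + f = 50²/(9 × 0.011) + 50 = 2500/0.099 + 50 ≈ 25302.5 mm ≈ 25.30 m.
Near limit Dn = s·(H − f)/(H + s − 2f) = 8660 × (25302.5 − 50) / (25302.5 + 8660 − 2 × 50) = 8660 × 25252.5 / 33862.5 ≈ 6458.1 mm.
Far limit Df = s·(H − f)/(H − s) = 8660 × (25302.5 − 50) / (25302.5 − 8660) = 8660 × 25252.5 / 16642.5 ≈ 13140.2 mm.
Depth of field = Df − Dn = 13140.2 − 6458.1 ≈ 6682.1 mm ≈ 6.68 m.

6.68 m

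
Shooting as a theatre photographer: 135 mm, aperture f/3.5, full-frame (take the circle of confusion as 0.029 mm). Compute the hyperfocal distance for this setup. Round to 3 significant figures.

Hyperfocal distance H = f²/(N·c) + f = 135²/(3.5 × 0.029) + 135 = 18225/0.1015 + 135 ≈ 179691.7 mm ≈ 180 m.

180 m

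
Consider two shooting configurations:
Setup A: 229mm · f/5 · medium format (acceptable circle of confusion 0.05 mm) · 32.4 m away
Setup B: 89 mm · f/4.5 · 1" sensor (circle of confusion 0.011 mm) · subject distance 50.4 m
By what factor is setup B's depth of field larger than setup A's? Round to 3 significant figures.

3.46

Setup A: H = 229²/(5×0.05) + 229 ≈ 209993.0 mm; DoF = Df − Dn = 38269 − 28092 ≈ 10177 mm.
Setup B: H = 89²/(4.5×0.011) + 89 ≈ 160109.2 mm; DoF = Df − Dn = 73513 − 38344 ≈ 35169 mm.
Ratio = 35169 / 10177 ≈ 3.46.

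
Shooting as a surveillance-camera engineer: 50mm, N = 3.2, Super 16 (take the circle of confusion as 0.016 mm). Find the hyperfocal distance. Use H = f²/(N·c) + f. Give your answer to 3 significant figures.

Hyperfocal distance H = f²/(N·c) + f = 50²/(3.2 × 0.016) + 50 = 2500/0.0512 + 50 ≈ 48878.1 mm ≈ 48.9 m.

48.9 m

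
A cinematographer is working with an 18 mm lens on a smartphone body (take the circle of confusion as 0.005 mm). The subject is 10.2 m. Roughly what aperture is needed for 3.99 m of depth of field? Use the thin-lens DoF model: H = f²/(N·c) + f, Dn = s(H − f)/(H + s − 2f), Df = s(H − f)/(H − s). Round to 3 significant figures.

Write h = H − f = f²/(N·c). The thin-lens limits are Dn = s·h/(h + (s−f)) and Df = s·h/(h − (s−f)), so DoF = Df − Dn = 2·s·(s−f)·h / (h² − (s−f)²).
That is a quadratic in h: DoF·h² − 2·s·(s−f)·h − DoF·(s−f)² = 0 ⇒ h = (s−f)·(s + √(s² + DoF²)) / DoF = 10182 × (10200 + √(10200² + 3990²)) / 3990 = 10182 × (10200 + 10952.6) / 3990 ≈ 53979 mm.
Then N = f²/(c·h) = 18² / (0.005 × 53979) = 324 / 269.89 ≈ 1.20.

f/1.20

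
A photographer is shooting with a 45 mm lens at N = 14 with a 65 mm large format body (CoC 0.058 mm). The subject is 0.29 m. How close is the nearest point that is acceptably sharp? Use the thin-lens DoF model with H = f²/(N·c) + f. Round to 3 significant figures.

Hyperfocal distance H = f²/(N·c) + f = 45²/(14 × 0.058) + 45 = 2025/0.812 + 45 ≈ 2538.8 mm ≈ 2.539 m.
Near limit Dn = s·(H − f)/(H + s − 2f) = 290 × (2538.8 − 45) / (2538.8 + 290 − 2 × 45) = 290 × 2493.8 / 2738.8 ≈ 264.06 mm.

264 mm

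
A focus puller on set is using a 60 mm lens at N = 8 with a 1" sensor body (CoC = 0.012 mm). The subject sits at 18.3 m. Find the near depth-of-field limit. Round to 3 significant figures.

Hyperfocal distance H = f²/(N·c) + f = 60²/(8 × 0.012) + 60 = 3600/0.096 + 60 ≈ 37560.0 mm ≈ 37.56 m.
Near limit Dn = s·(H − f)/(H + s − 2f) = 18300 × (37560.0 − 60) / (37560.0 + 18300 − 2 × 60) = 18300 × 37500.0 / 55740.0 ≈ 12312 mm ≈ 12.3 m.

12.3 m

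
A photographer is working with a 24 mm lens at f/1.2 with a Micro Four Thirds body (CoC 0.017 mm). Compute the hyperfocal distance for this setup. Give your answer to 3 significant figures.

28.3 m

Hyperfocal distance H = f²/(N·c) + f = 24²/(1.2 × 0.017) + 24 = 576/0.0204 + 24 ≈ 28259.3 mm ≈ 28.3 m.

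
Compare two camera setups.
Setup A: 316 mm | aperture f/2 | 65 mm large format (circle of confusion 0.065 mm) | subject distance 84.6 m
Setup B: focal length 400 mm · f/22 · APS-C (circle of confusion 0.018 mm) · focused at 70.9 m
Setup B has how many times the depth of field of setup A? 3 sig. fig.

1.36

Setup A: H = 316²/(2×0.065) + 316 ≈ 768439.1 mm; DoF = Df − Dn = 95027 − 76235 ≈ 18792 mm.
Setup B: H = 400²/(22×0.018) + 400 ≈ 404440.4 mm; DoF = Df − Dn = 85886 − 60367 ≈ 25519 mm.
Ratio = 25519 / 18792 ≈ 1.36.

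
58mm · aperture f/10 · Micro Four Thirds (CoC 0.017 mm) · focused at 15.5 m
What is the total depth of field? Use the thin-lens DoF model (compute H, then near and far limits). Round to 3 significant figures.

Hyperfocal distance H = f²/(N·c) + f = 58²/(10 × 0.017) + 58 = 3364/0.17 + 58 ≈ 19846.2 mm ≈ 19.85 m.
Near limit Dn = s·(H − f)/(H + s − 2f) = 15500 × (19846.2 − 58) / (19846.2 + 15500 − 2 × 58) = 15500 × 19788.2 / 35230.2 ≈ 8706 mm.
Far limit Df = s·(H − f)/(H − s) = 15500 × (19846.2 − 58) / (19846.2 − 15500) = 15500 × 19788.2 / 4346.2 ≈ 70571 mm.
Depth of field = Df − Dn = 70571 − 8706 ≈ 61865 mm ≈ 61.9 m.

61.9 m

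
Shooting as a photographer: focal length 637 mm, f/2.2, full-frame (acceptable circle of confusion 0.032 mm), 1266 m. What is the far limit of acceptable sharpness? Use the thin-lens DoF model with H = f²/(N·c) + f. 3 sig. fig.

Hyperfocal distance H = f²/(N·c) + f = 637²/(2.2 × 0.032) + 637 = 405769/0.0704 + 637 ≈ 5764401.2 mm ≈ 5764 m.
Far limit Df = s·(H − f)/(H − s) = 1266000 × (5764401.2 − 637) / (5764401.2 − 1266000) = 1266000 × 5763764.2 / 4498401.2 ≈ 1622115 mm ≈ 1620 m.

1620 m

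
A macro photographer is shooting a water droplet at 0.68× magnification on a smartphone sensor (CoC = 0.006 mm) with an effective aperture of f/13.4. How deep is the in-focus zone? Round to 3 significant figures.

At magnification m, DoF ≈ 2·N_eff·c/m² = 2 × 13.4 × 0.006 / 0.68² = 0.1608 / 0.4624 ≈ 0.348 mm.

0.348 mm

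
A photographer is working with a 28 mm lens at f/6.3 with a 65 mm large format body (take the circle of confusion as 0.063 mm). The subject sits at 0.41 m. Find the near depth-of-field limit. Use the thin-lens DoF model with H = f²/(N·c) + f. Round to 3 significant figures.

Hyperfocal distance H = f²/(N·c) + f = 28²/(6.3 × 0.063) + 28 = 784/0.3969 + 28 ≈ 2003.3 mm ≈ 2.003 m.
Near limit Dn = s·(H − f)/(H + s − 2f) = 410 × (2003.3 − 28) / (2003.3 + 410 − 2 × 28) = 410 × 1975.3 / 2357.3 ≈ 343.56 mm.

344 mm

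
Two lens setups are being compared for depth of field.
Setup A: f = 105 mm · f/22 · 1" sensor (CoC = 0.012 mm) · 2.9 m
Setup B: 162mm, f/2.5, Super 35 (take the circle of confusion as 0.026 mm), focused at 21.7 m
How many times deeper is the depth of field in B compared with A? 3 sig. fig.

5.95

Setup A: H = 105²/(22×0.012) + 105 ≈ 41866.4 mm; DoF = Df − Dn = 3108.01 − 2718.08 ≈ 389.93 mm.
Setup B: H = 162²/(2.5×0.026) + 162 ≈ 403915.8 mm; DoF = Df − Dn = 22922.8 − 20601.0 ≈ 2321.8 mm.
Ratio = 2321.8 / 389.93 ≈ 5.95.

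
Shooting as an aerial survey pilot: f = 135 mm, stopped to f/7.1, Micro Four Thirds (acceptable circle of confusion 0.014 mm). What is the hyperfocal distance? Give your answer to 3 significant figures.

183 m

Hyperfocal distance H = f²/(N·c) + f = 135²/(7.1 × 0.014) + 135 = 18225/0.0994 + 135 ≈ 183485.1 mm ≈ 183 m.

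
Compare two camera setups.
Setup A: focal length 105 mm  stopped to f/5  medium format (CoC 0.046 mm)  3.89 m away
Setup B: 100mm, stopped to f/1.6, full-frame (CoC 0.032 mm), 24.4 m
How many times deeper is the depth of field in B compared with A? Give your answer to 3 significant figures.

9.98

Setup A: H = 105²/(5×0.046) + 105 ≈ 48039.8 mm; DoF = Df − Dn = 4223.49 − 3605.32 ≈ 618.17 mm.
Setup B: H = 100²/(1.6×0.032) + 100 ≈ 195412.5 mm; DoF = Df − Dn = 27867.1 − 21700.2 ≈ 6166.9 mm.
Ratio = 6166.9 / 618.17 ≈ 9.98.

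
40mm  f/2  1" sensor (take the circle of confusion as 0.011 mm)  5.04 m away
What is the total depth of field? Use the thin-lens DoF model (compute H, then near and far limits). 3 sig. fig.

0.696 m

Hyperfocal distance H = f²/(N·c) + f = 40²/(2 × 0.011) + 40 = 1600/0.022 + 40 ≈ 72767.3 mm ≈ 72.77 m.
Near limit Dn = s·(H − f)/(H + s − 2f) = 5040 × (72767.3 − 40) / (72767.3 + 5040 − 2 × 40) = 5040 × 72727.3 / 77727.3 ≈ 4715.79 mm.
Far limit Df = s·(H − f)/(H − s) = 5040 × (72767.3 − 40) / (72767.3 − 5040) = 5040 × 72727.3 / 67727.3 ≈ 5412.08 mm.
Depth of field = Df − Dn = 5412.08 − 4715.79 ≈ 696.29 mm ≈ 0.696 m.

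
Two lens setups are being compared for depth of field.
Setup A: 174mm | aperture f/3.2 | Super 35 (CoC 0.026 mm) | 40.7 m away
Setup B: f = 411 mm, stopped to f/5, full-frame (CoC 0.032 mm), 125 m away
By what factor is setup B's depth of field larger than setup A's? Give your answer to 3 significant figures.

Setup A: H = 174²/(3.2×0.026) + 174 ≈ 364068.2 mm; DoF = Df − Dn = 45800.7 − 36621.5 ≈ 9179.2 mm.
Setup B: H = 411²/(5×0.032) + 411 ≈ 1056167.2 mm; DoF = Df − Dn = 141725 − 111806 ≈ 29919 mm.
Ratio = 29919 / 9179.2 ≈ 3.26.

3.26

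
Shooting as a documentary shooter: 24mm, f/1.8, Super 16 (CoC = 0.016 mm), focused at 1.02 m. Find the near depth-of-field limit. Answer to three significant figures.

Hyperfocal distance H = f²/(N·c) + f = 24²/(1.8 × 0.016) + 24 = 576/0.0288 + 24 ≈ 20024.0 mm ≈ 20.02 m.
Near limit Dn = s·(H − f)/(H + s − 2f) = 1020 × (20024.0 − 24) / (20024.0 + 1020 − 2 × 24) = 1020 × 20000.0 / 20996.0 ≈ 971.61 mm ≈ 0.972 m.

0.972 m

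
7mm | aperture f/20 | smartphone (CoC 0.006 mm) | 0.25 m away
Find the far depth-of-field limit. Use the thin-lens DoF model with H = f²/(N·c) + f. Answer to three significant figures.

Hyperfocal distance H = f²/(N·c) + f = 7²/(20 × 0.006) + 7 = 49/0.12 + 7 ≈ 415.3 mm ≈ 0.415 m.
Far limit Df = s·(H − f)/(H − s) = 250 × (415.3 − 7) / (415.3 − 250) = 250 × 408.3 / 165.3 ≈ 617.44 mm ≈ 0.617 m.

0.617 m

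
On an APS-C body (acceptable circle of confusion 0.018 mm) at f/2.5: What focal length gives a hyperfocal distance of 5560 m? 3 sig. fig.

500 mm

From H = f²/(N·c) + f, with f ≪ H: f ≈ √(H·N·c) = √(5560000 × 2.5 × 0.018) = √250200 ≈ 500.2 mm.
The +f correction barely moves this — solving exactly, f² + N·c·f − N·c·H = 0 ⇒ f = (−N·c + √((N·c)² + 4·N·c·H))/2 = (−0.045 + √1000800)/2 ≈ 500.18 mm, so f ≈ 500 mm.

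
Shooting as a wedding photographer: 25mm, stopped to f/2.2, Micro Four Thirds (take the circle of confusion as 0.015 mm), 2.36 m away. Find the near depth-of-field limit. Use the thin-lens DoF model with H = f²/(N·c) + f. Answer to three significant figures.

2.10 m

Hyperfocal distance H = f²/(N·c) + f = 25²/(2.2 × 0.015) + 25 = 625/0.033 + 25 ≈ 18964.4 mm ≈ 18.96 m.
Near limit Dn = s·(H − f)/(H + s − 2f) = 2360 × (18964.4 − 25) / (18964.4 + 2360 − 2 × 25) = 2360 × 18939.4 / 21274.4 ≈ 2101.0 mm ≈ 2.10 m.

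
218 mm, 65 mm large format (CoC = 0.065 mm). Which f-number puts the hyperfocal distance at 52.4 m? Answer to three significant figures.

Rearrange H = f²/(N·c) + f for N: N = f² / ((H − f)·c).
N = 218² / ((52400 − 218) × 0.065) = 47524 / 3392 ≈ 14.

f/14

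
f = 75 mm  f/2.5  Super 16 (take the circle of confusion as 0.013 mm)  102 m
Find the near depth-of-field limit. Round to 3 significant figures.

Hyperfocal distance H = f²/(N·c) + f = 75²/(2.5 × 0.013) + 75 = 5625/0.0325 + 75 ≈ 173151.9 mm ≈ 173.2 m.
Near limit Dn = s·(H − f)/(H + s − 2f) = 102000 × (173151.9 − 75) / (173151.9 + 102000 − 2 × 75) = 102000 × 173076.9 / 275001.9 ≈ 64195 mm ≈ 64.2 m.

64.2 m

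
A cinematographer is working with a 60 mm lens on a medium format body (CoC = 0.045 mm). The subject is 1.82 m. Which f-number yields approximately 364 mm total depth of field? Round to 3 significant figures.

Write h = H − f = f²/(N·c). The thin-lens limits are Dn = s·h/(h + (s−f)) and Df = s·h/(h − (s−f)), so DoF = Df − Dn = 2·s·(s−f)·h / (h² − (s−f)²).
That is a quadratic in h: DoF·h² − 2·s·(s−f)·h − DoF·(s−f)² = 0 ⇒ h = (s−f)·(s + √(s² + DoF²)) / DoF = 1760 × (1820 + √(1820² + 364²)) / 364 = 1760 × (1820 + 1856.04) / 364 ≈ 17774 mm.
Then N = f²/(c·h) = 60² / (0.045 × 17774) = 3600 / 799.84 ≈ 4.50.

f/4.50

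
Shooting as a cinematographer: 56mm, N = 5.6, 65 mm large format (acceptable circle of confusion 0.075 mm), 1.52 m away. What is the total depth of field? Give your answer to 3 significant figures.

0.620 m

Hyperfocal distance H = f²/(N·c) + f = 56²/(5.6 × 0.075) + 56 = 3136/0.42 + 56 ≈ 7522.7 mm ≈ 7.523 m.
Near limit Dn = s·(H − f)/(H + s − 2f) = 1520 × (7522.7 − 56) / (7522.7 + 1520 − 2 × 56) = 1520 × 7466.7 / 8930.7 ≈ 1270.83 mm.
Far limit Df = s·(H − f)/(H − s) = 1520 × (7522.7 − 56) / (7522.7 − 1520) = 1520 × 7466.7 / 6002.7 ≈ 1890.72 mm.
Depth of field = Df − Dn = 1890.72 − 1270.83 ≈ 619.89 mm ≈ 0.620 m.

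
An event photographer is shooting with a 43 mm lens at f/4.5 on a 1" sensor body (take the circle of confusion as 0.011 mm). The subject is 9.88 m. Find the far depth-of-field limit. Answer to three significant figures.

Hyperfocal distance H = f²/(N·c) + f = 43²/(4.5 × 0.011) + 43 = 1849/0.0495 + 43 ≈ 37396.5 mm ≈ 37.40 m.
Far limit Df = s·(H − f)/(H − s) = 9880 × (37396.5 − 43) / (37396.5 − 9880) = 9880 × 37353.5 / 27516.5 ≈ 13412 mm ≈ 13.4 m.

13.4 m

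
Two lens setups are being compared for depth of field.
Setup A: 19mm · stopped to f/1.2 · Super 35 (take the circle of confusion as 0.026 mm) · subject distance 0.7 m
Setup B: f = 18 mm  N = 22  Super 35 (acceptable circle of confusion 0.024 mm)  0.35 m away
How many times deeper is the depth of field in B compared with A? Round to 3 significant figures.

6.48

Setup A: H = 19²/(1.2×0.026) + 19 ≈ 11589.5 mm; DoF = Df − Dn = 743.776 − 661.091 ≈ 82.685 mm.
Setup B: H = 18²/(22×0.024) + 18 ≈ 631.6 mm; DoF = Df − Dn = 762.59 − 227.12 ≈ 535.47 mm.
Ratio = 535.47 / 82.685 ≈ 6.48.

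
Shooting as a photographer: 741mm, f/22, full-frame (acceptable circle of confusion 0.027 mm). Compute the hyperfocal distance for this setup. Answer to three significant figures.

925 m

Hyperfocal distance H = f²/(N·c) + f = 741²/(22 × 0.027) + 741 = 549081/0.594 + 741 ≈ 925119.8 mm ≈ 925 m.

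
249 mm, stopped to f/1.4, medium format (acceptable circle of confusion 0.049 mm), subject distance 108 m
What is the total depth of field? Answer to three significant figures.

26.1 m

Hyperfocal distance H = f²/(N·c) + f = 249²/(1.4 × 0.049) + 249 = 62001/0.0686 + 249 ≈ 904053.7 mm ≈ 904.1 m.
Near limit Dn = s·(H − f)/(H + s − 2f) = 108000 × (904053.7 − 249) / (904053.7 + 108000 − 2 × 249) = 108000 × 903804.7 / 1011555.7 ≈ 96496 mm.
Far limit Df = s·(H − f)/(H − s) = 108000 × (904053.7 − 249) / (904053.7 − 108000) = 108000 × 903804.7 / 796053.7 ≈ 122618 mm.
Depth of field = Df − Dn = 122618 − 96496 ≈ 26122 mm ≈ 26.1 m.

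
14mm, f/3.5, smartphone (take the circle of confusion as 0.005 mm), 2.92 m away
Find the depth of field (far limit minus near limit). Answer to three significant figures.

1.62 m

Hyperfocal distance H = f²/(N·c) + f = 14²/(3.5 × 0.005) + 14 = 196/0.0175 + 14 ≈ 11214.0 mm ≈ 11.21 m.
Near limit Dn = s·(H − f)/(H + s − 2f) = 2920 × (11214.0 − 14) / (11214.0 + 2920 − 2 × 14) = 2920 × 11200.0 / 14106.0 ≈ 2318.4 mm.
Far limit Df = s·(H − f)/(H − s) = 2920 × (11214.0 − 14) / (11214.0 − 2920) = 2920 × 11200.0 / 8294.0 ≈ 3943.1 mm.
Depth of field = Df − Dn = 3943.1 − 2318.4 ≈ 1624.7 mm ≈ 1.62 m.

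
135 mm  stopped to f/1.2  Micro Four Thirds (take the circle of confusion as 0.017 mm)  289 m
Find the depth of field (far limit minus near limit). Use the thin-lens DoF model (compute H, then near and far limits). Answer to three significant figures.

209 m

Hyperfocal distance H = f²/(N·c) + f = 135²/(1.2 × 0.017) + 135 = 18225/0.0204 + 135 ≈ 893517.4 mm ≈ 893.5 m.
Near limit Dn = s·(H − f)/(H + s − 2f) = 289000 × (893517.4 − 135) / (893517.4 + 289000 − 2 × 135) = 289000 × 893382.4 / 1182247.4 ≈ 218387 mm.
Far limit Df = s·(H − f)/(H − s) = 289000 × (893517.4 − 135) / (893517.4 − 289000) = 289000 × 893382.4 / 604517.4 ≈ 427097 mm.
Depth of field = Df − Dn = 427097 − 218387 ≈ 208710 mm ≈ 209 m.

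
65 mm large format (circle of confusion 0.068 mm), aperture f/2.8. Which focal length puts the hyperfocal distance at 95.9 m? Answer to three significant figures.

135 mm

From H = f²/(N·c) + f, with f ≪ H: f ≈ √(H·N·c) = √(95900 × 2.8 × 0.068) = √18259 ≈ 135.1 mm.
The +f correction barely moves this — solving exactly, f² + N·c·f − N·c·H = 0 ⇒ f = (−N·c + √((N·c)² + 4·N·c·H))/2 = (−0.1904 + √73037)/2 ≈ 135.03 mm, so f ≈ 135 mm.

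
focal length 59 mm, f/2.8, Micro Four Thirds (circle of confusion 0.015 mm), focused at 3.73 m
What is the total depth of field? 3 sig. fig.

Hyperfocal distance H = f²/(N·c) + f = 59²/(2.8 × 0.015) + 59 = 3481/0.042 + 59 ≈ 82940.0 mm ≈ 82.94 m.
Near limit Dn = s·(H − f)/(H + s − 2f) = 3730 × (82940.0 − 59) / (82940.0 + 3730 − 2 × 59) = 3730 × 82881.0 / 86552.0 ≈ 3571.80 mm.
Far limit Df = s·(H − f)/(H − s) = 3730 × (82940.0 − 59) / (82940.0 − 3730) = 3730 × 82881.0 / 79210.0 ≈ 3902.87 mm.
Depth of field = Df − Dn = 3902.87 − 3571.80 ≈ 331.07 mm.

331 mm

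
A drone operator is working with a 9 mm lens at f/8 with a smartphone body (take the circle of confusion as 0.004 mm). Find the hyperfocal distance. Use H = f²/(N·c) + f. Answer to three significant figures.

2.54 m

Hyperfocal distance H = f²/(N·c) + f = 9²/(8 × 0.004) + 9 = 81/0.032 + 9 ≈ 2540.2 mm ≈ 2.54 m.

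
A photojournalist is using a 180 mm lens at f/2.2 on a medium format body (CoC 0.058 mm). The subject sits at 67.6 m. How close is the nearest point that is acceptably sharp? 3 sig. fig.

Hyperfocal distance H = f²/(N·c) + f = 180²/(2.2 × 0.058) + 180 = 32400/0.1276 + 180 ≈ 254098.5 mm ≈ 254.1 m.
Near limit Dn = s·(H − f)/(H + s − 2f) = 67600 × (254098.5 − 180) / (254098.5 + 67600 − 2 × 180) = 67600 × 253918.5 / 321338.5 ≈ 53417 mm ≈ 53.4 m.

53.4 m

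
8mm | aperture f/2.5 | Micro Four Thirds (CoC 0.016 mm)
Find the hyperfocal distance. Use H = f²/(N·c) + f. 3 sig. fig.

Hyperfocal distance H = f²/(N·c) + f = 8²/(2.5 × 0.016) + 8 = 64/0.04 + 8 ≈ 1608.0 mm ≈ 1.61 m.

1.61 m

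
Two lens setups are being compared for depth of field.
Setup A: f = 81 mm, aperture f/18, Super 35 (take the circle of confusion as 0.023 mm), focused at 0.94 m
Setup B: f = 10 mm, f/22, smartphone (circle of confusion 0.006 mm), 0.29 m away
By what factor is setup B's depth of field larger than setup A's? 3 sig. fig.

2.43

Setup A: H = 81²/(18×0.023) + 81 ≈ 15928.8 mm; DoF = Df − Dn = 993.87 − 891.67 ≈ 102.20 mm.
Setup B: H = 10²/(22×0.006) + 10 ≈ 767.6 mm; DoF = Df − Dn = 460.03 − 211.74 ≈ 248.29 mm.
Ratio = 248.29 / 102.20 ≈ 2.43.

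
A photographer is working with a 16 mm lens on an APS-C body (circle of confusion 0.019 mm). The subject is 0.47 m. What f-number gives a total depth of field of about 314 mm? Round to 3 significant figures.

f/9

Write h = H − f = f²/(N·c). The thin-lens limits are Dn = s·h/(h + (s−f)) and Df = s·h/(h − (s−f)), so DoF = Df − Dn = 2·s·(s−f)·h / (h² − (s−f)²).
That is a quadratic in h: DoF·h² − 2·s·(s−f)·h − DoF·(s−f)² = 0 ⇒ h = (s−f)·(s + √(s² + DoF²)) / DoF = 454 × (470 + √(470² + 314²)) / 314 = 454 × (470 + 565.240) / 314 ≈ 1496.8 mm.
Then N = f²/(c·h) = 16² / (0.019 × 1496.8) = 256 / 28.439 ≈ 9.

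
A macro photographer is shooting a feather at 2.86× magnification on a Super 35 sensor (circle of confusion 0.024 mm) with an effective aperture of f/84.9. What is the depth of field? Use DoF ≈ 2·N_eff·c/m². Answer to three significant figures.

0.498 mm

At magnification m, DoF ≈ 2·N_eff·c/m² = 2 × 84.9 × 0.024 / 2.86² = 4.075 / 8.18 ≈ 0.498 mm.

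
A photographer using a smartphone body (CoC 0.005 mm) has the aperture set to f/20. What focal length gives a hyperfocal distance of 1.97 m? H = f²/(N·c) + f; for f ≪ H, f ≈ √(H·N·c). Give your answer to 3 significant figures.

14.0 mm

From H = f²/(N·c) + f, with f ≪ H: f ≈ √(H·N·c) = √(1970 × 20 × 0.005) = √197.00 ≈ 14.04 mm.
The +f correction barely moves this — solving exactly, f² + N·c·f − N·c·H = 0 ⇒ f = (−N·c + √((N·c)² + 4·N·c·H))/2 = (−0.1 + √788.01)/2 ≈ 13.986 mm, so f ≈ 14.0 mm.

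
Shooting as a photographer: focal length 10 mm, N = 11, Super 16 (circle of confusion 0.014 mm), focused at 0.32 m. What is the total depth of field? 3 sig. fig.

Hyperfocal distance H = f²/(N·c) + f = 10²/(11 × 0.014) + 10 = 100/0.154 + 10 ≈ 659.4 mm ≈ 0.659 m.
Near limit Dn = s·(H − f)/(H + s − 2f) = 320 × (659.4 − 10) / (659.4 + 320 − 2 × 10) = 320 × 649.4 / 959.4 ≈ 216.60 mm.
Far limit Df = s·(H − f)/(H − s) = 320 × (659.4 − 10) / (659.4 − 320) = 320 × 649.4 / 339.4 ≈ 612.32 mm.
Depth of field = Df − Dn = 612.32 − 216.60 ≈ 395.72 mm.

396 mm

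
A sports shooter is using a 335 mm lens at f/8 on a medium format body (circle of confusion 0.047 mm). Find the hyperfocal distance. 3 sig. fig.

299 m

Hyperfocal distance H = f²/(N·c) + f = 335²/(8 × 0.047) + 335 = 112225/0.376 + 335 ≈ 298805.7 mm ≈ 299 m.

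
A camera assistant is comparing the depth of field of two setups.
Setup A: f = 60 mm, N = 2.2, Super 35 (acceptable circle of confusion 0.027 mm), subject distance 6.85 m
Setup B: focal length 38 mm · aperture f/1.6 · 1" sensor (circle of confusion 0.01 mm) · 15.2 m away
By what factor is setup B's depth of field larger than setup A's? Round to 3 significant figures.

Setup A: H = 60²/(2.2×0.027) + 60 ≈ 60666.1 mm; DoF = Df − Dn = 7714.3 − 6159.9 ≈ 1554.4 mm.
Setup B: H = 38²/(1.6×0.01) + 38 ≈ 90288.0 mm; DoF = Df − Dn = 18269.2 − 13013.7 ≈ 5255.5 mm.
Ratio = 5255.5 / 1554.4 ≈ 3.38.

3.38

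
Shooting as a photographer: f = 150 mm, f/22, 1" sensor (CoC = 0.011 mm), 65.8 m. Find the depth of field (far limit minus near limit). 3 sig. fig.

Hyperfocal distance H = f²/(N·c) + f = 150²/(22 × 0.011) + 150 = 22500/0.242 + 150 ≈ 93125.2 mm ≈ 93.13 m.
Near limit Dn = s·(H − f)/(H + s − 2f) = 65800 × (93125.2 − 150) / (93125.2 + 65800 − 2 × 150) = 65800 × 92975.2 / 158625.2 ≈ 38567 mm.
Far limit Df = s·(H − f)/(H − s) = 65800 × (93125.2 − 150) / (93125.2 − 65800) = 65800 × 92975.2 / 27325.2 ≈ 223887 mm.
Depth of field = Df − Dn = 223887 − 38567 ≈ 185320 mm ≈ 185 m.

185 m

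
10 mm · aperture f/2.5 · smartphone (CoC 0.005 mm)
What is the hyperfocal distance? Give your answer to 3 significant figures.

Hyperfocal distance H = f²/(N·c) + f = 10²/(2.5 × 0.005) + 10 = 100/0.0125 + 10 ≈ 8010.0 mm ≈ 8.01 m.

8.01 m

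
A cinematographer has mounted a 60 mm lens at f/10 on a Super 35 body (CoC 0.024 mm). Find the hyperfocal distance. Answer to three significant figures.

15.1 m

Hyperfocal distance H = f²/(N·c) + f = 60²/(10 × 0.024) + 60 = 3600/0.24 + 60 ≈ 15060.0 mm ≈ 15.1 m.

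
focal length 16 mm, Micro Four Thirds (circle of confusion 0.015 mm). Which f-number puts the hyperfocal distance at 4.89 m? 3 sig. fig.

f/3.50

Rearrange H = f²/(N·c) + f for N: N = f² / ((H − f)·c).
N = 16² / ((4890 − 16) × 0.015) = 256 / 73.11 ≈ 3.50.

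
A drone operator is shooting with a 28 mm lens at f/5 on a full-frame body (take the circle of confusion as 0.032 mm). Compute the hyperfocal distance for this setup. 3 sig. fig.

4.93 m

Hyperfocal distance H = f²/(N·c) + f = 28²/(5 × 0.032) + 28 = 784/0.16 + 28 ≈ 4928.0 mm ≈ 4.93 m.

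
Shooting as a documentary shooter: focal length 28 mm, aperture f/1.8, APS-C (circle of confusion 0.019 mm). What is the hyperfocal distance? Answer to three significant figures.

Hyperfocal distance H = f²/(N·c) + f = 28²/(1.8 × 0.019) + 28 = 784/0.0342 + 28 ≈ 22952.0 mm ≈ 23.0 m.

23.0 m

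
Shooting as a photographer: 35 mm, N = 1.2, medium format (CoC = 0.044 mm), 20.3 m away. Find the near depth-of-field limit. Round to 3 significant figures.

Hyperfocal distance H = f²/(N·c) + f = 35²/(1.2 × 0.044) + 35 = 1225/0.0528 + 35 ≈ 23235.8 mm ≈ 23.24 m.
Near limit Dn = s·(H − f)/(H + s − 2f) = 20300 × (23235.8 − 35) / (23235.8 + 20300 − 2 × 35) = 20300 × 23200.8 / 43465.8 ≈ 10836 mm ≈ 10.8 m.

10.8 m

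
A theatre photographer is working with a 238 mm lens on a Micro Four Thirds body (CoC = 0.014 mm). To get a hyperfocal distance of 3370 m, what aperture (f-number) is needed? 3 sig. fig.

Rearrange H = f²/(N·c) + f for N: N = f² / ((H − f)·c).
N = 238² / ((3370000 − 238) × 0.014) = 56644 / 47177 ≈ 1.20.

f/1.20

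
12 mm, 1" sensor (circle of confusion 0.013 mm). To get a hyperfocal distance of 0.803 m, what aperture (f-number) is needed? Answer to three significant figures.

f/14

Rearrange H = f²/(N·c) + f for N: N = f² / ((H − f)·c).
N = 12² / ((803 − 12) × 0.013) = 144 / 10.28 ≈ 14.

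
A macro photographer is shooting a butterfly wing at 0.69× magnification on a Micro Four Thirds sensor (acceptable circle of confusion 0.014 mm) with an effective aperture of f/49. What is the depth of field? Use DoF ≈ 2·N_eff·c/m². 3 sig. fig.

At magnification m, DoF ≈ 2·N_eff·c/m² = 2 × 49 × 0.014 / 0.69² = 1.372 / 0.4761 ≈ 2.88 mm.

2.88 mm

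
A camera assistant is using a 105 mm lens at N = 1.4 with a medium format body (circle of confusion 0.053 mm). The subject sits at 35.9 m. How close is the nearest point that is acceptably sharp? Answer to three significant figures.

Hyperfocal distance H = f²/(N·c) + f = 105²/(1.4 × 0.053) + 105 = 11025/0.0742 + 105 ≈ 148689.9 mm ≈ 148.7 m.
Near limit Dn = s·(H − f)/(H + s − 2f) = 35900 × (148689.9 − 105) / (148689.9 + 35900 − 2 × 105) = 35900 × 148584.9 / 184379.9 ≈ 28930 mm ≈ 28.9 m.

28.9 m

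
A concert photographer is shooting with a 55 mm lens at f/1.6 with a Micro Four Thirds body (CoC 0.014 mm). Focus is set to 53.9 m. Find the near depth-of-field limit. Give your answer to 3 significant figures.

38.5 m

Hyperfocal distance H = f²/(N·c) + f = 55²/(1.6 × 0.014) + 55 = 3025/0.0224 + 55 ≈ 135099.6 mm ≈ 135.1 m.
Near limit Dn = s·(H − f)/(H + s − 2f) = 53900 × (135099.6 − 55) / (135099.6 + 53900 − 2 × 55) = 53900 × 135044.6 / 188889.6 ≈ 38535 mm ≈ 38.5 m.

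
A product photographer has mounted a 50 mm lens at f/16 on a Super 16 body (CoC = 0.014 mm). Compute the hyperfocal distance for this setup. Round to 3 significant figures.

11.2 m

Hyperfocal distance H = f²/(N·c) + f = 50²/(16 × 0.014) + 50 = 2500/0.224 + 50 ≈ 11210.7 mm ≈ 11.2 m.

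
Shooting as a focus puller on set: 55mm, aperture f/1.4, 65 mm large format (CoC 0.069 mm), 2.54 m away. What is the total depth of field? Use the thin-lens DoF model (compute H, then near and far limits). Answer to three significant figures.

Hyperfocal distance H = f²/(N·c) + f = 55²/(1.4 × 0.069) + 55 = 3025/0.0966 + 55 ≈ 31369.7 mm ≈ 31.37 m.
Near limit Dn = s·(H − f)/(H + s − 2f) = 2540 × (31369.7 − 55) / (31369.7 + 2540 − 2 × 55) = 2540 × 31314.7 / 33799.7 ≈ 2353.26 mm.
Far limit Df = s·(H − f)/(H − s) = 2540 × (31369.7 − 55) / (31369.7 − 2540) = 2540 × 31314.7 / 28829.7 ≈ 2758.94 mm.
Depth of field = Df − Dn = 2758.94 − 2353.26 ≈ 405.68 mm.

406 mm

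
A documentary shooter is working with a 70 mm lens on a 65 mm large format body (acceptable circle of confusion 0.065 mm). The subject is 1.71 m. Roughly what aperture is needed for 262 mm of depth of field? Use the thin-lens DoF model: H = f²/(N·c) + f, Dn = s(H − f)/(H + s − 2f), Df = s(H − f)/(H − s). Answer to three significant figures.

f/3.50

Write h = H − f = f²/(N·c). The thin-lens limits are Dn = s·h/(h + (s−f)) and Df = s·h/(h − (s−f)), so DoF = Df − Dn = 2·s·(s−f)·h / (h² − (s−f)²).
That is a quadratic in h: DoF·h² − 2·s·(s−f)·h − DoF·(s−f)² = 0 ⇒ h = (s−f)·(s + √(s² + DoF²)) / DoF = 1640 × (1710 + √(1710² + 262²)) / 262 = 1640 × (1710 + 1729.95) / 262 ≈ 21533 mm.
Then N = f²/(c·h) = 70² / (0.065 × 21533) = 4900 / 1399.6 ≈ 3.50.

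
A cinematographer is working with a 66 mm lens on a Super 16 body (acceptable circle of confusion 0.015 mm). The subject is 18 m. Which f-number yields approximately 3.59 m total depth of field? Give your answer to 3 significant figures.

Write h = H − f = f²/(N·c). The thin-lens limits are Dn = s·h/(h + (s−f)) and Df = s·h/(h − (s−f)), so DoF = Df − Dn = 2·s·(s−f)·h / (h² − (s−f)²).
That is a quadratic in h: DoF·h² − 2·s·(s−f)·h − DoF·(s−f)² = 0 ⇒ h = (s−f)·(s + √(s² + DoF²)) / DoF = 17934 × (18000 + √(18000² + 3590²)) / 3590 = 17934 × (18000 + 18354.5) / 3590 ≈ 181611 mm.
Then N = f²/(c·h) = 66² / (0.015 × 181611) = 4356 / 2724.2 ≈ 1.60.

f/1.60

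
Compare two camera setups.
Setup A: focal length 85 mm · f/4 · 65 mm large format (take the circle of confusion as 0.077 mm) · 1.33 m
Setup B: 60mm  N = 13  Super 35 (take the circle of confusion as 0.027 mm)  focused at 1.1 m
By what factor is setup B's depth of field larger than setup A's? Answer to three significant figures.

Setup A: H = 85²/(4×0.077) + 85 ≈ 23542.8 mm; DoF = Df − Dn = 1404.54 − 1262.97 ≈ 141.57 mm.
Setup B: H = 60²/(13×0.027) + 60 ≈ 10316.4 mm; DoF = Df − Dn = 1224.13 − 998.73 ≈ 225.40 mm.
Ratio = 225.40 / 141.57 ≈ 1.59.

1.59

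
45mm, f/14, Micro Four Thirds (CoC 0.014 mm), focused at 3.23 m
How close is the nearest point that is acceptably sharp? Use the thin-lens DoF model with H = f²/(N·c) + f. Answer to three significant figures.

2.47 m

Hyperfocal distance H = f²/(N·c) + f = 45²/(14 × 0.014) + 45 = 2025/0.196 + 45 ≈ 10376.6 mm ≈ 10.38 m.
Near limit Dn = s·(H − f)/(H + s − 2f) = 3230 × (10376.6 − 45) / (10376.6 + 3230 − 2 × 45) = 3230 × 10331.6 / 13516.6 ≈ 2468.9 mm ≈ 2.47 m.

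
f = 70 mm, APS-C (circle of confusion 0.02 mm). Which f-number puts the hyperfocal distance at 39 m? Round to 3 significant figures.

Rearrange H = f²/(N·c) + f for N: N = f² / ((H − f)·c).
N = 70² / ((39000 − 70) × 0.02) = 4900 / 778.6 ≈ 6.29.

f/6.29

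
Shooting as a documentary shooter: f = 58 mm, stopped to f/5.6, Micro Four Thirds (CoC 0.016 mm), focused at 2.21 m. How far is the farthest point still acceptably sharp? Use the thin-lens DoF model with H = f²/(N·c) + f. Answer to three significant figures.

2.34 m

Hyperfocal distance H = f²/(N·c) + f = 58²/(5.6 × 0.016) + 58 = 3364/0.0896 + 58 ≈ 37602.6 mm ≈ 37.60 m.
Far limit Df = s·(H − f)/(H − s) = 2210 × (37602.6 − 58) / (37602.6 − 2210) = 2210 × 37544.6 / 35392.6 ≈ 2344.4 mm ≈ 2.34 m.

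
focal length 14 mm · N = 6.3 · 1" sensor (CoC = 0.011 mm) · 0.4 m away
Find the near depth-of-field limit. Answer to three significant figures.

352 mm

Hyperfocal distance H = f²/(N·c) + f = 14²/(6.3 × 0.011) + 14 = 196/0.0693 + 14 ≈ 2842.3 mm ≈ 2.842 m.
Near limit Dn = s·(H − f)/(H + s − 2f) = 400 × (2842.3 − 14) / (2842.3 + 400 − 2 × 14) = 400 × 2828.3 / 3214.3 ≈ 351.96 mm.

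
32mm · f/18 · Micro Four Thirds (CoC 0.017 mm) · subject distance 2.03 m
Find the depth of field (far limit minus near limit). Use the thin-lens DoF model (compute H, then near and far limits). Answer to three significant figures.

3.77 m

Hyperfocal distance H = f²/(N·c) + f = 32²/(18 × 0.017) + 32 = 1024/0.306 + 32 ≈ 3378.4 mm ≈ 3.378 m.
Near limit Dn = s·(H − f)/(H + s − 2f) = 2030 × (3378.4 − 32) / (3378.4 + 2030 − 2 × 32) = 2030 × 3346.4 / 5344.4 ≈ 1271.1 mm.
Far limit Df = s·(H − f)/(H − s) = 2030 × (3378.4 − 32) / (3378.4 − 2030) = 2030 × 3346.4 / 1348.4 ≈ 5038.0 mm.
Depth of field = Df − Dn = 5038.0 − 1271.1 ≈ 3766.9 mm ≈ 3.77 m.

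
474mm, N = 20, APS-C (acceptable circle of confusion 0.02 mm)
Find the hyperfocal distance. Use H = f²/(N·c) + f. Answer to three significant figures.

Hyperfocal distance H = f²/(N·c) + f = 474²/(20 × 0.02) + 474 = 224676/0.4 + 474 ≈ 562164.0 mm ≈ 562 m.

562 m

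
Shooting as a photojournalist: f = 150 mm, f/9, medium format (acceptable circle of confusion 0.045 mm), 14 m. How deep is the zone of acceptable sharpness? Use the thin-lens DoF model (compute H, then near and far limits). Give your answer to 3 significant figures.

7.44 m

Hyperfocal distance H = f²/(N·c) + f = 150²/(9 × 0.045) + 150 = 22500/0.405 + 150 ≈ 55705.6 mm ≈ 55.71 m.
Near limit Dn = s·(H − f)/(H + s − 2f) = 14000 × (55705.6 − 150) / (55705.6 + 14000 − 2 × 150) = 14000 × 55555.6 / 69405.6 ≈ 11206.3 mm.
Far limit Df = s·(H − f)/(H − s) = 14000 × (55705.6 − 150) / (55705.6 − 14000) = 14000 × 55555.6 / 41705.6 ≈ 18649.3 mm.
Depth of field = Df − Dn = 18649.3 − 11206.3 ≈ 7443.0 mm ≈ 7.44 m.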